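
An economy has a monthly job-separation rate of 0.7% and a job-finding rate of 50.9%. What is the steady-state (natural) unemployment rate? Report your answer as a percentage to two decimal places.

At steady state the flows balance: s·E = f·U, so U/(E+U) = s/(s+f).
u* = 0.7 / (0.7 + 50.9) = 0.7 / 51.60 = 1.36%.

Steady-state unemployment rate ≈ 1.36%.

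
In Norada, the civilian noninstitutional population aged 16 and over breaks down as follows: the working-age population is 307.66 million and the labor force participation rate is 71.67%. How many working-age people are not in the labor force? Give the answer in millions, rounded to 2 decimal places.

About 87.16 million are not in the labor force.

Share not in the labor force = 1 − 0.7167 = 0.2833.
Not in labor force = 0.2833 × 307.66 ≈ 87.16 million.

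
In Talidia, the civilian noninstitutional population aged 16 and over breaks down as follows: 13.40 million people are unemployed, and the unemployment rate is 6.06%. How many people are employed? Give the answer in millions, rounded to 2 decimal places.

Labor force = U / u = 13.40 / 0.0606 ≈ 221.12 million.
Employed = labor force − unemployed = 221.12 − 13.40 = 207.72 million.

About 207.72 million are employed.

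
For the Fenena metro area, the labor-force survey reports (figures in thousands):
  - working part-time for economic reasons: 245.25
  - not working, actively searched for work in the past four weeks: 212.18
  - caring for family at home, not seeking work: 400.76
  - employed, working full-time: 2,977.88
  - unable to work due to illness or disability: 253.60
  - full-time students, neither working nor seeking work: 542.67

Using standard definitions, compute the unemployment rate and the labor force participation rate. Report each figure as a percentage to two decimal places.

Employed = 245.25 + 2,977.88 = 3,223.13 thousand (anyone who worked, including part-time for economic reasons, counts as employed).
Unemployed = 212.18 thousand.
Labor force = 3,223.13 + 212.18 = 3,435.31 thousand.
Not in labor force = 400.76 + 253.60 + 542.67 = 1,197.03 thousand (those not working and not actively searching are outside the labor force).
Civilian working-age population = 3,435.31 + 1,197.03 = 4,632.34 thousand.
Unemployment rate = 212.18 / 3,435.31 = 6.18%.
Labor force participation rate = 3,435.31 / 4,632.34 = 74.16%.

Unemployment rate ≈ 6.18%; labor force participation rate ≈ 74.16%.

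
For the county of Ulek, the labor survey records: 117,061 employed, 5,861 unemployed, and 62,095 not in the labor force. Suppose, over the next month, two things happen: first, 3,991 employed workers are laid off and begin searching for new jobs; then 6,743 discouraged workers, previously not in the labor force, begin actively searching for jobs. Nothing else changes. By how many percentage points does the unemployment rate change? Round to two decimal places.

Initially, labor force = 117,061 + 5,861 = 122,922, so u = 5,861/122,922 = 4.77%.
After the first change, employed falls and unemployed rises by 3,991; labor force unchanged → E = 113,070, U = 9,852, labor force = 122,922.
After the second change, unemployed and labor force both rise by 6,743 → E = 113,070, U = 16,595, labor force = 129,665.
New unemployment rate = 16,595 / 129,665 = 12.80%.
Change = 12.80% − 4.77% = +8.03 percentage points.

The unemployment rate changes by +8.03 percentage points.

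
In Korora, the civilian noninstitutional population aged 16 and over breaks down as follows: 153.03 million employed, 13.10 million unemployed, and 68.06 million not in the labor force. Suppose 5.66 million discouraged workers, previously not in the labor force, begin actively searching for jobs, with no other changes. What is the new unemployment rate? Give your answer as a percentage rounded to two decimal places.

Initially, labor force = 153.03 + 13.10 = 166.13 million, so u = 13.10/166.13 = 7.89%.
After the change, unemployed and labor force both rise by 5.66 → E = 153.03, U = 18.76, labor force = 171.79 million.
New unemployment rate = 18.76 / 171.79 = 10.92%.

New unemployment rate ≈ 10.92%.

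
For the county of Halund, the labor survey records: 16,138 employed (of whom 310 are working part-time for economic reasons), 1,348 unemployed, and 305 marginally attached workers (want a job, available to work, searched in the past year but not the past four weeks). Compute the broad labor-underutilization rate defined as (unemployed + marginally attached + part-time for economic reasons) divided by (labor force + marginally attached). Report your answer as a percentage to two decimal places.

Labor force = 16,138 + 1,348 = 17,486.
Numerator = 1,348 + 305 + 310 = 1,963.
Denominator = 17,486 + 305 = 17,791.
Broad rate = 1,963 / 17,791 = 11.03%.

Broad underutilization rate ≈ 11.03%.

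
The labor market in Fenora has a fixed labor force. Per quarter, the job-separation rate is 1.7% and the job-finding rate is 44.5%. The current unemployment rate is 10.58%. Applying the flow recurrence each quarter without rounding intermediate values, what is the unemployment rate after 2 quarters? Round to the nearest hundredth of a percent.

Unemployment rate after two quarters ≈ 5.68%.

With a fixed labor force, u_{t+1} = u_t + s·(1−u_t) − f·u_t = u_t·(1−s−f) + s.
Here 1−s−f = 0.538 and s = 0.017.
u_1 = 0.105800 × 0.538 + 0.017 = 0.073920.
u_2 = 0.073920 × 0.538 + 0.017 = 0.056769.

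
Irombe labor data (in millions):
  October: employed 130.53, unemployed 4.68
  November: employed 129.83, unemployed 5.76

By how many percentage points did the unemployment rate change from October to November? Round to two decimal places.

The unemployment rate changed by +0.79 percentage points.

October: labor force = 130.53 + 4.68 = 135.21; u = 4.68/135.21 = 3.46%.
November: labor force = 129.83 + 5.76 = 135.59; u = 5.76/135.59 = 4.25%.
Change = 4.25% − 3.46% = +0.79 pp.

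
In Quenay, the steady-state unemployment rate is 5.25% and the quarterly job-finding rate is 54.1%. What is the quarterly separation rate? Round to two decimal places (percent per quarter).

Separation rate ≈ 3.00% per quarter.

From u* = s/(s+f): s = u·f/(1−u).
s = 0.0525 × 54.1 / (1 − 0.0525) = 2.8403 / 0.9475 ≈ 3.00% per quarter.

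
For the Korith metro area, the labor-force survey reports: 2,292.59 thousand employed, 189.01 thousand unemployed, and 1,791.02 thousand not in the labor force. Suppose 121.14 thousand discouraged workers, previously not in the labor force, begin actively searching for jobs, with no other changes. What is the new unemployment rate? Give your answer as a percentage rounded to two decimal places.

Initially, labor force = 2,292.59 + 189.01 = 2,481.60 thousand, so u = 189.01/2,481.60 = 7.62%.
After the change, unemployed and labor force both rise by 121.14 → E = 2,292.59, U = 310.15, labor force = 2,602.74 thousand.
New unemployment rate = 310.15 / 2,602.74 = 11.92%.

New unemployment rate ≈ 11.92%.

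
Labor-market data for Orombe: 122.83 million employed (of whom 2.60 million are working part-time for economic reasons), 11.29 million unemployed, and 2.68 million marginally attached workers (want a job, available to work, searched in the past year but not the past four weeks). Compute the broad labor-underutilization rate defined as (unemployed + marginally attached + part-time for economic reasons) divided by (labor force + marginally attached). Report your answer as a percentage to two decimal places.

Labor force = 122.83 + 11.29 = 134.12 million.
Numerator = 11.29 + 2.68 + 2.60 = 16.57 million.
Denominator = 134.12 + 2.68 = 136.80 million.
Broad rate = 16.57 / 136.80 = 12.11%.

Broad underutilization rate ≈ 12.11%.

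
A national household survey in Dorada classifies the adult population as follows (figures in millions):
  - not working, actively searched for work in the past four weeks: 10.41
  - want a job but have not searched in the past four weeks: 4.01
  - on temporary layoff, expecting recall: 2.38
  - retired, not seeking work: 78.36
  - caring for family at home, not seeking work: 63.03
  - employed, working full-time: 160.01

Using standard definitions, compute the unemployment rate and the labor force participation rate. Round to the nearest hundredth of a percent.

Employed = 160.01 million.
Unemployed = 10.41 + 2.38 = 12.79 million (jobless and actively searching, or on temporary layoff).
Labor force = 160.01 + 12.79 = 172.80 million.
Not in labor force = 4.01 + 78.36 + 63.03 = 145.40 million (those not working and not actively searching are outside the labor force — including those who want a job but have given up searching).
Civilian working-age population = 172.80 + 145.40 = 318.20 million.
Unemployment rate = 12.79 / 172.80 = 7.40%.
Labor force participation rate = 172.80 / 318.20 = 54.31%.

Unemployment rate ≈ 7.40%; labor force participation rate ≈ 54.31%.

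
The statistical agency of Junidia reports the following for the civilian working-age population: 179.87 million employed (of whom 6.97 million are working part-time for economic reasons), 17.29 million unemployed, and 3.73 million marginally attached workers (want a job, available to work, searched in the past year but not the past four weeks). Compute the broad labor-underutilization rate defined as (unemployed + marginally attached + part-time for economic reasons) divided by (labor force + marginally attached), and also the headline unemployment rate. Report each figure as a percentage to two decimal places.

Broad underutilization rate ≈ 13.93%; headline unemployment rate ≈ 8.77%.

Labor force = 179.87 + 17.29 = 197.16 million.
Numerator = 17.29 + 3.73 + 6.97 = 27.99 million.
Denominator = 197.16 + 3.73 = 200.89 million.
Broad rate = 27.99 / 200.89 = 13.93%.
Headline unemployment rate = 17.29 / 197.16 = 8.77%.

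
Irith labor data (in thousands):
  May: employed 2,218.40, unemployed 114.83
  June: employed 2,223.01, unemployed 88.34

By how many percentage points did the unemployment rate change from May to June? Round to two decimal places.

May: labor force = 2,218.40 + 114.83 = 2,333.23; u = 114.83/2,333.23 = 4.92%.
June: labor force = 2,223.01 + 88.34 = 2,311.35; u = 88.34/2,311.35 = 3.82%.
Change = 3.82% − 4.92% = −1.10 pp.

The unemployment rate changed by −1.10 percentage points.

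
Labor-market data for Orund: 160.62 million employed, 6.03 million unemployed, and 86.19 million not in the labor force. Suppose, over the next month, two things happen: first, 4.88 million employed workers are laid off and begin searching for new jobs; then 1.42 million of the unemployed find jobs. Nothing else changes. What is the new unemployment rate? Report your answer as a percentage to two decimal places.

Initially, labor force = 160.62 + 6.03 = 166.65 million, so u = 6.03/166.65 = 3.62%.
After the first change, employed falls and unemployed rises by 4.88; labor force unchanged → E = 155.74, U = 10.91, labor force = 166.65 million.
After the second change, unemployed falls and employed rises by 1.42; labor force unchanged → E = 157.16, U = 9.49, labor force = 166.65 million.
New unemployment rate = 9.49 / 166.65 = 5.69%.

New unemployment rate ≈ 5.69%.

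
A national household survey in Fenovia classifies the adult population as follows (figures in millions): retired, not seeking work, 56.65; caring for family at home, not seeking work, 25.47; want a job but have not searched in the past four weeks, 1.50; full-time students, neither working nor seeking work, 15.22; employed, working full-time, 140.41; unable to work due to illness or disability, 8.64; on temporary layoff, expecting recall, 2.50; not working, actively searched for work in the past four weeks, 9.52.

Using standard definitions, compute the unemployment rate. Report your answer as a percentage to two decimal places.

Unemployment rate ≈ 7.89%.

Employed = 140.41 million.
Unemployed = 2.50 + 9.52 = 12.02 million (jobless and actively searching, or on temporary layoff).
Labor force = 140.41 + 12.02 = 152.43 million.
Unemployment rate = 12.02 / 152.43 = 7.89%.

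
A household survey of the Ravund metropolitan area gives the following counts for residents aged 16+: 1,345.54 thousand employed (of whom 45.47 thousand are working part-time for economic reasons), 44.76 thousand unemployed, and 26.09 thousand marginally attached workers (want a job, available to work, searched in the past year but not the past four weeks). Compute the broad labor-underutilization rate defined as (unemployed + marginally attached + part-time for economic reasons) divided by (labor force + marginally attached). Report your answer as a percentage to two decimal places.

Labor force = 1,345.54 + 44.76 = 1,390.30 thousand.
Numerator = 44.76 + 26.09 + 45.47 = 116.32 thousand.
Denominator = 1,390.30 + 26.09 = 1,416.39 thousand.
Broad rate = 116.32 / 1,416.39 = 8.21%.

Broad underutilization rate ≈ 8.21%.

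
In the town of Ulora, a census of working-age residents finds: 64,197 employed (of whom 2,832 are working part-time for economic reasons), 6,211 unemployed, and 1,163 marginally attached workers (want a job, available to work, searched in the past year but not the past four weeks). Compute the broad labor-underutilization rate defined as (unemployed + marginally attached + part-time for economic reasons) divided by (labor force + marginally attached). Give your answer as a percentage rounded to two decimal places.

Labor force = 64,197 + 6,211 = 70,408.
Numerator = 6,211 + 1,163 + 2,832 = 10,206.
Denominator = 70,408 + 1,163 = 71,571.
Broad rate = 10,206 / 71,571 = 14.26%.

Broad underutilization rate ≈ 14.26%.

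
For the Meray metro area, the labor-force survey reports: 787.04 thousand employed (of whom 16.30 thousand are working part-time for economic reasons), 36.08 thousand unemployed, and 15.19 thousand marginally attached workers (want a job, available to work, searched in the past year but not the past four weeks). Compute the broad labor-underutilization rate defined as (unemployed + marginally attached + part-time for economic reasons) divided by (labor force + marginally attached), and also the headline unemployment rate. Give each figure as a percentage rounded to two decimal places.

Broad underutilization rate ≈ 8.06%; headline unemployment rate ≈ 4.38%.

Labor force = 787.04 + 36.08 = 823.12 thousand.
Numerator = 36.08 + 15.19 + 16.30 = 67.57 thousand.
Denominator = 823.12 + 15.19 = 838.31 thousand.
Broad rate = 67.57 / 838.31 = 8.06%.
Headline unemployment rate = 36.08 / 823.12 = 4.38%.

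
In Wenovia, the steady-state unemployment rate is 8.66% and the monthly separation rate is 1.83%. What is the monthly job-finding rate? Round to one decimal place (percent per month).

Job-finding rate ≈ 19.3% per month.

From u* = s/(s+f): f = s·(1−u)/u.
f = 1.83 × (1 − 0.0866) / 0.0866 = 1.6715 / 0.0866 ≈ 19.3% per month.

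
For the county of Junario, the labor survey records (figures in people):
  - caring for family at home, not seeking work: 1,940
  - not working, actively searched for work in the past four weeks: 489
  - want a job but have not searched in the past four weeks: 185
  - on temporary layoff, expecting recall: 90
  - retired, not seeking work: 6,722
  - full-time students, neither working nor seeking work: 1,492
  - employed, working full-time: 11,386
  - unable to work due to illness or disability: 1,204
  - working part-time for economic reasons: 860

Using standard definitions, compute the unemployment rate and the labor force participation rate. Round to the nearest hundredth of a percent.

Unemployment rate ≈ 4.51%; labor force participation rate ≈ 52.63%.

Employed = 11,386 + 860 = 12,246 (anyone who worked, including part-time for economic reasons, counts as employed).
Unemployed = 489 + 90 = 579 (jobless and actively searching, or on temporary layoff).
Labor force = 12,246 + 579 = 12,825.
Not in labor force = 1,940 + 185 + 6,722 + 1,492 + 1,204 = 11,543 (those not working and not actively searching are outside the labor force — including those who want a job but have given up searching).
Civilian working-age population = 12,825 + 11,543 = 24,368.
Unemployment rate = 579 / 12,825 = 4.51%.
Labor force participation rate = 12,825 / 24,368 = 52.63%.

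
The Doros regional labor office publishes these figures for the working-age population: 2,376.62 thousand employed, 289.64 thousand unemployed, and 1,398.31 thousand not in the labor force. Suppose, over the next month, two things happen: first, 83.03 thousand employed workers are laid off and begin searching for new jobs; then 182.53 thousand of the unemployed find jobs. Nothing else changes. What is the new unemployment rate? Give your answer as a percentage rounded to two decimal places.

New unemployment rate ≈ 7.13%.

Initially, labor force = 2,376.62 + 289.64 = 2,666.26 thousand, so u = 289.64/2,666.26 = 10.86%.
After the first change, employed falls and unemployed rises by 83.03; labor force unchanged → E = 2,293.59, U = 372.67, labor force = 2,666.26 thousand.
After the second change, unemployed falls and employed rises by 182.53; labor force unchanged → E = 2,476.12, U = 190.14, labor force = 2,666.26 thousand.
New unemployment rate = 190.14 / 2,666.26 = 7.13%.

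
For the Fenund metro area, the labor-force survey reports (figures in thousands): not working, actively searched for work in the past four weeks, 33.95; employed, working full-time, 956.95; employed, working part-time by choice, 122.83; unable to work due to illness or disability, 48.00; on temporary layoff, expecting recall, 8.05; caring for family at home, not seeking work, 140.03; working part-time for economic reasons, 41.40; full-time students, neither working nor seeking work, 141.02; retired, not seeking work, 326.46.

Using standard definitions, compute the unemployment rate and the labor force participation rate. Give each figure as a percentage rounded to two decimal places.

Unemployment rate ≈ 3.61%; labor force participation rate ≈ 63.96%.

Employed = 956.95 + 122.83 + 41.40 = 1,121.18 thousand (anyone who worked, including part-time for economic reasons, counts as employed).
Unemployed = 33.95 + 8.05 = 42.00 thousand (jobless and actively searching, or on temporary layoff).
Labor force = 1,121.18 + 42.00 = 1,163.18 thousand.
Not in labor force = 48.00 + 140.03 + 141.02 + 326.46 = 655.51 thousand (those not working and not actively searching are outside the labor force).
Civilian working-age population = 1,163.18 + 655.51 = 1,818.69 thousand.
Unemployment rate = 42.00 / 1,163.18 = 3.61%.
Labor force participation rate = 1,163.18 / 1,818.69 = 63.96%.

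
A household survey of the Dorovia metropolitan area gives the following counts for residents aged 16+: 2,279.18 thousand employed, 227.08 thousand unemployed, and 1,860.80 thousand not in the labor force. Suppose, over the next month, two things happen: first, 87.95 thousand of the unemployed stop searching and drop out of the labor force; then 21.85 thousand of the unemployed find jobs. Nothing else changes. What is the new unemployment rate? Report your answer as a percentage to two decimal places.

New unemployment rate ≈ 4.85%.

Initially, labor force = 2,279.18 + 227.08 = 2,506.26 thousand, so u = 227.08/2,506.26 = 9.06%.
After the first change, unemployed and labor force both fall by 87.95 → E = 2,279.18, U = 139.13, labor force = 2,418.31 thousand.
After the second change, unemployed falls and employed rises by 21.85; labor force unchanged → E = 2,301.03, U = 117.28, labor force = 2,418.31 thousand.
New unemployment rate = 117.28 / 2,418.31 = 4.85%.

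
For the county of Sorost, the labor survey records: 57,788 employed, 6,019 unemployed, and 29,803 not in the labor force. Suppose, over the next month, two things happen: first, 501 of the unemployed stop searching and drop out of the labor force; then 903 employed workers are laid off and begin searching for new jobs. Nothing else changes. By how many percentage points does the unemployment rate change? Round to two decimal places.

Initially, labor force = 57,788 + 6,019 = 63,807, so u = 6,019/63,807 = 9.43%.
After the first change, unemployed and labor force both fall by 501 → E = 57,788, U = 5,518, labor force = 63,306.
After the second change, employed falls and unemployed rises by 903; labor force unchanged → E = 56,885, U = 6,421, labor force = 63,306.
New unemployment rate = 6,421 / 63,306 = 10.14%.
Change = 10.14% − 9.43% = +0.71 percentage points.

The unemployment rate changes by +0.71 percentage points.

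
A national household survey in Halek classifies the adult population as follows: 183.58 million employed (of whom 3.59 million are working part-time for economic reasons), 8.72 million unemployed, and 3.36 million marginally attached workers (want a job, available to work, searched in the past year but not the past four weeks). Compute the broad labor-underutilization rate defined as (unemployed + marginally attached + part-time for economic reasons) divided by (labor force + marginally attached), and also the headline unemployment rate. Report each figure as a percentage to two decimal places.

Broad underutilization rate ≈ 8.01%; headline unemployment rate ≈ 4.53%.

Labor force = 183.58 + 8.72 = 192.30 million.
Numerator = 8.72 + 3.36 + 3.59 = 15.67 million.
Denominator = 192.30 + 3.36 = 195.66 million.
Broad rate = 15.67 / 195.66 = 8.01%.
Headline unemployment rate = 8.72 / 192.30 = 4.53%.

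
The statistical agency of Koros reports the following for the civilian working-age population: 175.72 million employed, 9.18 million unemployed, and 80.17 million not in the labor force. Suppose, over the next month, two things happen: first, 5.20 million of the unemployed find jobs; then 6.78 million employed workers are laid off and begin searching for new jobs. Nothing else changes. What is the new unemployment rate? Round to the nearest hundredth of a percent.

Initially, labor force = 175.72 + 9.18 = 184.90 million, so u = 9.18/184.90 = 4.96%.
After the first change, unemployed falls and employed rises by 5.20; labor force unchanged → E = 180.92, U = 3.98, labor force = 184.90 million.
After the second change, employed falls and unemployed rises by 6.78; labor force unchanged → E = 174.14, U = 10.76, labor force = 184.90 million.
New unemployment rate = 10.76 / 184.90 = 5.82%.

New unemployment rate ≈ 5.82%.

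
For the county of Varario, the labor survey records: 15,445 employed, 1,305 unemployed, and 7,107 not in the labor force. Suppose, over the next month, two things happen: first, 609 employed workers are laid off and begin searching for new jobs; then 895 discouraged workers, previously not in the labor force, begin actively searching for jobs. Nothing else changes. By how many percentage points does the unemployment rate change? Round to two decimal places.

Initially, labor force = 15,445 + 1,305 = 16,750, so u = 1,305/16,750 = 7.79%.
After the first change, employed falls and unemployed rises by 609; labor force unchanged → E = 14,836, U = 1,914, labor force = 16,750.
After the second change, unemployed and labor force both rise by 895 → E = 14,836, U = 2,809, labor force = 17,645.
New unemployment rate = 2,809 / 17,645 = 15.92%.
Change = 15.92% − 7.79% = +8.13 percentage points.

The unemployment rate changes by +8.13 percentage points.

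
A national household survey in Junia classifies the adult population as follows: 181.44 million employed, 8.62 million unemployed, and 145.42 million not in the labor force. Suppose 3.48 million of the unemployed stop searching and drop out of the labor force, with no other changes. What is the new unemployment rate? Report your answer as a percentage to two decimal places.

Initially, labor force = 181.44 + 8.62 = 190.06 million, so u = 8.62/190.06 = 4.54%.
After the change, unemployed and labor force both fall by 3.48 → E = 181.44, U = 5.14, labor force = 186.58 million.
New unemployment rate = 5.14 / 186.58 = 2.75%.

New unemployment rate ≈ 2.75%.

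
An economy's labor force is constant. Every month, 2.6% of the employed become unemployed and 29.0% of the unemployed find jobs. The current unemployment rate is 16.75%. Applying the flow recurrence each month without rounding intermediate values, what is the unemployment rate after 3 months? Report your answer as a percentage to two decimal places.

With a fixed labor force, u_{t+1} = u_t + s·(1−u_t) − f·u_t = u_t·(1−s−f) + s.
Here 1−s−f = 0.684 and s = 0.026.
u_1 = 0.167500 × 0.684 + 0.026 = 0.140570.
u_2 = 0.140570 × 0.684 + 0.026 = 0.122150.
u_3 = 0.122150 × 0.684 + 0.026 = 0.109551.

Unemployment rate after three months ≈ 10.96%.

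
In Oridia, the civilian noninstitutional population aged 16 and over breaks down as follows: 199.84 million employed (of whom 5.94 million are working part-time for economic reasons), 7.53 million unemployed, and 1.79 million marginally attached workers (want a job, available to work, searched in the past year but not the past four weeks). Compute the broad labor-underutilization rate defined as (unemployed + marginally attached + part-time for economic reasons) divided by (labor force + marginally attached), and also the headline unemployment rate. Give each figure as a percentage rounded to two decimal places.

Labor force = 199.84 + 7.53 = 207.37 million.
Numerator = 7.53 + 1.79 + 5.94 = 15.26 million.
Denominator = 207.37 + 1.79 = 209.16 million.
Broad rate = 15.26 / 209.16 = 7.30%.
Headline unemployment rate = 7.53 / 207.37 = 3.63%.

Broad underutilization rate ≈ 7.30%; headline unemployment rate ≈ 3.63%.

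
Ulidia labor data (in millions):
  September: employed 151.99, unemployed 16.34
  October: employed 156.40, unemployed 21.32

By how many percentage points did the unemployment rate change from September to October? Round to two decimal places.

September: labor force = 151.99 + 16.34 = 168.33; u = 16.34/168.33 = 9.71%.
October: labor force = 156.40 + 21.32 = 177.72; u = 21.32/177.72 = 12.00%.
Change = 12.00% − 9.71% = +2.29 pp.

The unemployment rate changed by +2.29 percentage points.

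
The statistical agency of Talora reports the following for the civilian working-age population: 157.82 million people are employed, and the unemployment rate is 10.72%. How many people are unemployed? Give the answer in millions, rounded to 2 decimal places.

Let U be the number unemployed. The labor force is E + U, and U/(E+U) = 0.1072.
So U = 0.1072 × 157.82 / (1 − 0.1072) = 16.9183 / 0.8928 ≈ 18.95 million.

About 18.95 million are unemployed.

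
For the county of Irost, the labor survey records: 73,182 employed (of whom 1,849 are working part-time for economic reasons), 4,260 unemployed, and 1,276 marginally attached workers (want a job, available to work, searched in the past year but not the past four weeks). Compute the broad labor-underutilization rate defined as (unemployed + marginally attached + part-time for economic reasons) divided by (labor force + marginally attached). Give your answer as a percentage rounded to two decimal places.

Broad underutilization rate ≈ 9.38%.

Labor force = 73,182 + 4,260 = 77,442.
Numerator = 4,260 + 1,276 + 1,849 = 7,385.
Denominator = 77,442 + 1,276 = 78,718.
Broad rate = 7,385 / 78,718 = 9.38%.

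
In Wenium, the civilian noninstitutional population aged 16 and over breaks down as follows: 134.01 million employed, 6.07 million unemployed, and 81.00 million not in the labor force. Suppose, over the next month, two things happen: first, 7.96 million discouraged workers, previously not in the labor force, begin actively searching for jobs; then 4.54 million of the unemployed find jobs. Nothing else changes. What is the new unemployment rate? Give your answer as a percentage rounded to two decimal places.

New unemployment rate ≈ 6.41%.

Initially, labor force = 134.01 + 6.07 = 140.08 million, so u = 6.07/140.08 = 4.33%.
After the first change, unemployed and labor force both rise by 7.96 → E = 134.01, U = 14.03, labor force = 148.04 million.
After the second change, unemployed falls and employed rises by 4.54; labor force unchanged → E = 138.55, U = 9.49, labor force = 148.04 million.
New unemployment rate = 9.49 / 148.04 = 6.41%.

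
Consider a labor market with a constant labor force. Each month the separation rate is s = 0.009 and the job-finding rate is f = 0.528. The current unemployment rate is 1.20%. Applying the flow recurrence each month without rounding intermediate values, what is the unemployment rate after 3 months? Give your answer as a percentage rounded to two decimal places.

Unemployment rate after three months ≈ 1.63%.

With a fixed labor force, u_{t+1} = u_t + s·(1−u_t) − f·u_t = u_t·(1−s−f) + s.
Here 1−s−f = 0.463 and s = 0.009.
u_1 = 0.012000 × 0.463 + 0.009 = 0.014556.
u_2 = 0.014556 × 0.463 + 0.009 = 0.015739.
u_3 = 0.015739 × 0.463 + 0.009 = 0.016287.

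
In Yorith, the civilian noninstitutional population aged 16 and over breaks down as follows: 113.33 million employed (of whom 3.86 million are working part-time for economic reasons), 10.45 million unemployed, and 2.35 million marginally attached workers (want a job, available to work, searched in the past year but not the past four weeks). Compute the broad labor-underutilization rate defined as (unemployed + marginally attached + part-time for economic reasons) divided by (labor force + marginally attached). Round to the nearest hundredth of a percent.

Broad underutilization rate ≈ 13.21%.

Labor force = 113.33 + 10.45 = 123.78 million.
Numerator = 10.45 + 2.35 + 3.86 = 16.66 million.
Denominator = 123.78 + 2.35 = 126.13 million.
Broad rate = 16.66 / 126.13 = 13.21%.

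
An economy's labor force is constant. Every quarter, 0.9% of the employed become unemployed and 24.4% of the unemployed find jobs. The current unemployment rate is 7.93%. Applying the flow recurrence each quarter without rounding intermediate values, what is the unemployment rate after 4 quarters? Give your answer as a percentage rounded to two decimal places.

Unemployment rate after four quarters ≈ 4.92%.

With a fixed labor force, u_{t+1} = u_t + s·(1−u_t) − f·u_t = u_t·(1−s−f) + s.
Here 1−s−f = 0.747 and s = 0.009.
u_1 = 0.079300 × 0.747 + 0.009 = 0.068237.
u_2 = 0.068237 × 0.747 + 0.009 = 0.059973.
u_3 = 0.059973 × 0.747 + 0.009 = 0.053800.
u_4 = 0.053800 × 0.747 + 0.009 = 0.049189.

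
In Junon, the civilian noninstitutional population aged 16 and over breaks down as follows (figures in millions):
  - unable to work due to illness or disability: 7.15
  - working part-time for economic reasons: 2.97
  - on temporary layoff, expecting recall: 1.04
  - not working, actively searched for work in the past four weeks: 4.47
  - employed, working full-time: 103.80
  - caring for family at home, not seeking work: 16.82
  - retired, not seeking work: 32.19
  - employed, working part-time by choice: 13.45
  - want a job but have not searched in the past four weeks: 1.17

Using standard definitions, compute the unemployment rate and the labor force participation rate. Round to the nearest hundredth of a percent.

Unemployment rate ≈ 4.38%; labor force participation rate ≈ 68.68%.

Employed = 2.97 + 103.80 + 13.45 = 120.22 million (anyone who worked, including part-time for economic reasons, counts as employed).
Unemployed = 1.04 + 4.47 = 5.51 million (jobless and actively searching, or on temporary layoff).
Labor force = 120.22 + 5.51 = 125.73 million.
Not in labor force = 7.15 + 16.82 + 32.19 + 1.17 = 57.33 million (those not working and not actively searching are outside the labor force — including those who want a job but have given up searching).
Civilian working-age population = 125.73 + 57.33 = 183.06 million.
Unemployment rate = 5.51 / 125.73 = 4.38%.
Labor force participation rate = 125.73 / 183.06 = 68.68%.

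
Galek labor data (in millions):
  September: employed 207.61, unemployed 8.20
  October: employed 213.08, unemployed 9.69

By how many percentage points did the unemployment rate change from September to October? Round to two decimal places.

September: labor force = 207.61 + 8.20 = 215.81; u = 8.20/215.81 = 3.80%.
October: labor force = 213.08 + 9.69 = 222.77; u = 9.69/222.77 = 4.35%.
Change = 4.35% − 3.80% = +0.55 pp.

The unemployment rate changed by +0.55 percentage points.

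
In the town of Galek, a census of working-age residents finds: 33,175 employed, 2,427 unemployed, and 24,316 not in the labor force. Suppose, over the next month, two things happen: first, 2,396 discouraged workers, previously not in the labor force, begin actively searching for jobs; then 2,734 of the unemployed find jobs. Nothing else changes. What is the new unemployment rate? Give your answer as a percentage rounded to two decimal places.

New unemployment rate ≈ 5.50%.

Initially, labor force = 33,175 + 2,427 = 35,602, so u = 2,427/35,602 = 6.82%.
After the first change, unemployed and labor force both rise by 2,396 → E = 33,175, U = 4,823, labor force = 37,998.
After the second change, unemployed falls and employed rises by 2,734; labor force unchanged → E = 35,909, U = 2,089, labor force = 37,998.
New unemployment rate = 2,089 / 37,998 = 5.50%.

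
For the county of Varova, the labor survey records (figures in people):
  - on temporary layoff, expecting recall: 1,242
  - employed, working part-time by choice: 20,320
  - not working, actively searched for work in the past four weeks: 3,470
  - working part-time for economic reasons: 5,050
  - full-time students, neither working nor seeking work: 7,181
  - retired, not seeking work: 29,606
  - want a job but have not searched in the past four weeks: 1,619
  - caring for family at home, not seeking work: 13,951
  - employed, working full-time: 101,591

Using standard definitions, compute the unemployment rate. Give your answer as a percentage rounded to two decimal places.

Employed = 20,320 + 5,050 + 101,591 = 126,961 (anyone who worked, including part-time for economic reasons, counts as employed).
Unemployed = 1,242 + 3,470 = 4,712 (jobless and actively searching, or on temporary layoff).
Labor force = 126,961 + 4,712 = 131,673.
Unemployment rate = 4,712 / 131,673 = 3.58%.

Unemployment rate ≈ 3.58%.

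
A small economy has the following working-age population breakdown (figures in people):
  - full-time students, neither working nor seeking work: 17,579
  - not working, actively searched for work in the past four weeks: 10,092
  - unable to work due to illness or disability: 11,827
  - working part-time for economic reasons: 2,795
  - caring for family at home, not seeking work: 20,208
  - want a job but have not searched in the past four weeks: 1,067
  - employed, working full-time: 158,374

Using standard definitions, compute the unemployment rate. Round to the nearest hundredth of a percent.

Unemployment rate ≈ 5.89%.

Employed = 2,795 + 158,374 = 161,169 (anyone who worked, including part-time for economic reasons, counts as employed).
Unemployed = 10,092.
Labor force = 161,169 + 10,092 = 171,261.
Unemployment rate = 10,092 / 171,261 = 5.89%.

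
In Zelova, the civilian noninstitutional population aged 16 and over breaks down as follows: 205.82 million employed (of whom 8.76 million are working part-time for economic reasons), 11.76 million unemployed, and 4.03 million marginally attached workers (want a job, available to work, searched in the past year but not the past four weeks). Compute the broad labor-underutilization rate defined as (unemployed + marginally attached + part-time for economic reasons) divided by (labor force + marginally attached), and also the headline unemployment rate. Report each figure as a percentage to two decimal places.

Labor force = 205.82 + 11.76 = 217.58 million.
Numerator = 11.76 + 4.03 + 8.76 = 24.55 million.
Denominator = 217.58 + 4.03 = 221.61 million.
Broad rate = 24.55 / 221.61 = 11.08%.
Headline unemployment rate = 11.76 / 217.58 = 5.40%.

Broad underutilization rate ≈ 11.08%; headline unemployment rate ≈ 5.40%.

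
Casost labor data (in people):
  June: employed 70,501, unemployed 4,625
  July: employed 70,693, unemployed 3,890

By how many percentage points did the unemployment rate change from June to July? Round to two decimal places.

June: labor force = 70,501 + 4,625 = 75,126; u = 4,625/75,126 = 6.16%.
July: labor force = 70,693 + 3,890 = 74,583; u = 3,890/74,583 = 5.22%.
Change = 5.22% − 6.16% = −0.94 pp.

The unemployment rate changed by −0.94 percentage points.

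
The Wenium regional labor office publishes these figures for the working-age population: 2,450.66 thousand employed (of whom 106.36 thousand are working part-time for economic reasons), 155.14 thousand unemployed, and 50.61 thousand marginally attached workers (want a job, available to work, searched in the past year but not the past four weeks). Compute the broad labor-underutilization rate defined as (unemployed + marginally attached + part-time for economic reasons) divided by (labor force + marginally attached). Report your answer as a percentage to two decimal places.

Labor force = 2,450.66 + 155.14 = 2,605.80 thousand.
Numerator = 155.14 + 50.61 + 106.36 = 312.11 thousand.
Denominator = 2,605.80 + 50.61 = 2,656.41 thousand.
Broad rate = 312.11 / 2,656.41 = 11.75%.

Broad underutilization rate ≈ 11.75%.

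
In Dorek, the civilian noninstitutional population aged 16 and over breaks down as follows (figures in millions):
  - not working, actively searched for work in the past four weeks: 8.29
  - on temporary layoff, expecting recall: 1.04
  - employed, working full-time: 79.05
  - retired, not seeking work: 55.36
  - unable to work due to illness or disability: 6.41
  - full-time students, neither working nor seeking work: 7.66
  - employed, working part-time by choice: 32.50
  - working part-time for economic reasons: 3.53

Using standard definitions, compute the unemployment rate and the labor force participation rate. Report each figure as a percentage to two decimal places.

Employed = 79.05 + 32.50 + 3.53 = 115.08 million (anyone who worked, including part-time for economic reasons, counts as employed).
Unemployed = 8.29 + 1.04 = 9.33 million (jobless and actively searching, or on temporary layoff).
Labor force = 115.08 + 9.33 = 124.41 million.
Not in labor force = 55.36 + 6.41 + 7.66 = 69.43 million (those not working and not actively searching are outside the labor force).
Civilian working-age population = 124.41 + 69.43 = 193.84 million.
Unemployment rate = 9.33 / 124.41 = 7.50%.
Labor force participation rate = 124.41 / 193.84 = 64.18%.

Unemployment rate ≈ 7.50%; labor force participation rate ≈ 64.18%.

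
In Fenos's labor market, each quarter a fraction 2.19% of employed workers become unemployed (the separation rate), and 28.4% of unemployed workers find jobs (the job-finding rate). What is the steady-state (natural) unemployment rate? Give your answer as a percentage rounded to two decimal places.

At steady state the flows balance: s·E = f·U, so U/(E+U) = s/(s+f).
u* = 2.19 / (2.19 + 28.4) = 2.19 / 30.59 = 7.16%.

Steady-state unemployment rate ≈ 7.16%.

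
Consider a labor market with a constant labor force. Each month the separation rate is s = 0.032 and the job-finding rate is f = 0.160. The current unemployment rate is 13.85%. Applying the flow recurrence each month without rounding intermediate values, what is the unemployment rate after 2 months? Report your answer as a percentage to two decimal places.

Unemployment rate after two months ≈ 14.83%.

With a fixed labor force, u_{t+1} = u_t + s·(1−u_t) − f·u_t = u_t·(1−s−f) + s.
Here 1−s−f = 0.808 and s = 0.032.
u_1 = 0.138500 × 0.808 + 0.032 = 0.143908.
u_2 = 0.143908 × 0.808 + 0.032 = 0.148278.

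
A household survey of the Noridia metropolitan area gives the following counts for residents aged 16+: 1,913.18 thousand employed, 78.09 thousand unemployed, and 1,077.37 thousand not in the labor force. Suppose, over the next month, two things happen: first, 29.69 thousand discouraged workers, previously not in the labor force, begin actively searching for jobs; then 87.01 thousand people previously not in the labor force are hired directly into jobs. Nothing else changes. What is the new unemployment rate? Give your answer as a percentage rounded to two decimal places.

New unemployment rate ≈ 5.11%.

Initially, labor force = 1,913.18 + 78.09 = 1,991.27 thousand, so u = 78.09/1,991.27 = 3.92%.
After the first change, unemployed and labor force both rise by 29.69 → E = 1,913.18, U = 107.78, labor force = 2,020.96 thousand.
After the second change, employed and labor force both rise by 87.01; unemployed unchanged → E = 2,000.19, U = 107.78, labor force = 2,107.97 thousand.
New unemployment rate = 107.78 / 2,107.97 = 5.11%.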